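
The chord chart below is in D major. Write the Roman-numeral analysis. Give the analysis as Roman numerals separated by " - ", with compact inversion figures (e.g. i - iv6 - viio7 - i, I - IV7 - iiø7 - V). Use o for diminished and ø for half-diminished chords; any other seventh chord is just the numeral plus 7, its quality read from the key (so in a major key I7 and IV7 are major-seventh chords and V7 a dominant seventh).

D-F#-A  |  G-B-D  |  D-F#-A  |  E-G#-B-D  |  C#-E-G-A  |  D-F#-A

I - IV - I - V7/V - V65 - I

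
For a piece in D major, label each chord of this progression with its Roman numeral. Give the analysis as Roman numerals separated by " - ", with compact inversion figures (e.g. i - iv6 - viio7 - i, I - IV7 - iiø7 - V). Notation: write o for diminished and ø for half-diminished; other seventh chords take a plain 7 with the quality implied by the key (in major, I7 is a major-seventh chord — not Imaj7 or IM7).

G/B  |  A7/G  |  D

IV6 - V42 - I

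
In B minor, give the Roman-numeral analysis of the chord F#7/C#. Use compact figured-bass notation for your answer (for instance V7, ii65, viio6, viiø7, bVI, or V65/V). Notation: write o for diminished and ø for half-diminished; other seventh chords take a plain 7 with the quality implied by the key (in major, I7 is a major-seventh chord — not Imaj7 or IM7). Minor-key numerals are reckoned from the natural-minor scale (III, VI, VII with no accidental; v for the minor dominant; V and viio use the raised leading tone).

Stacked in thirds the chord is F#-A#-C#-E: a dominant seventh chord on F#.
F# is scale degree 5 in B minor, and a dominant seventh chord on that degree is written V7.
With C# in the bass the chord is in second inversion, so the figured bass is 43.

V43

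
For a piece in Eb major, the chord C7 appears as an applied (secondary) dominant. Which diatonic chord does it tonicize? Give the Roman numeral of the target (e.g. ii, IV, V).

The chord is a dominant seventh chord on C.
A dominant resolves down a perfect fifth: C → F. In Eb major, F is scale degree 2, i.e. ii.

ii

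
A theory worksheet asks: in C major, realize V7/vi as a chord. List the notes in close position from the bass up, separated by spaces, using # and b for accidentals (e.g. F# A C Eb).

E G# B D

V7/vi is a secondary dominant — the dominant seventh of vi. vi in C major is A, so the applied chord's root is E, a perfect fifth above.
Building a dominant seventh chord on E gives E-G#-B-D.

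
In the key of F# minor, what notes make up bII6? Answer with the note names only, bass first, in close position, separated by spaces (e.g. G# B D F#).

Scale degree 2 in F# minor is G#; lowering it a half step gives G. bII6 is the Neapolitan sixth — a major triad on the lowered second degree, here in its customary first inversion.
So the chord is G-B-D, a major triad.
The figured bass 6 indicates first inversion, placing the third (B) in the bass: B-D-G.

B D G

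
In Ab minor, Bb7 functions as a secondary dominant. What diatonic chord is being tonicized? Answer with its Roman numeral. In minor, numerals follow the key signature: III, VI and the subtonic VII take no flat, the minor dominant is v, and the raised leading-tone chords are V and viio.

V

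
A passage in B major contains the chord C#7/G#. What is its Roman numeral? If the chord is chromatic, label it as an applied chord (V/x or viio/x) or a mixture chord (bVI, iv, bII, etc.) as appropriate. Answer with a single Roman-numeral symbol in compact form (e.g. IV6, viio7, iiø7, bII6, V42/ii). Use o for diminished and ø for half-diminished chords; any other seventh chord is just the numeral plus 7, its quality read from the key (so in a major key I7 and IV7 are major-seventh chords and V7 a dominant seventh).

V43/V

The pitches C#-E#-G#-B form a dominant seventh chord rooted on C#.
C# is not a diatonic chord root with this quality in B major, but it lies a perfect fifth above F# (V), so the chord functions as an applied dominant of V.
With G# in the bass the chord is in second inversion, so the figured bass is 43.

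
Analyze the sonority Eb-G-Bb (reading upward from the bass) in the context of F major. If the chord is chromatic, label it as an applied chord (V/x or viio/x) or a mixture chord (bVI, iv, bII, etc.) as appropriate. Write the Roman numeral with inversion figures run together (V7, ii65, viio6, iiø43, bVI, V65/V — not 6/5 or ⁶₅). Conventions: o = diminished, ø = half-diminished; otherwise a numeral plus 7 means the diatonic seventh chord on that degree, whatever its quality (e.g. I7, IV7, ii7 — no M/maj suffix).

Stacked in thirds the chord is Eb-G-Bb: a major triad on Eb.
Eb is the lowered seventh degree of F major (diatonic 7 would be E). This is a major triad on the lowered seventh degree (the subtonic), borrowed from the parallel minor.

bVII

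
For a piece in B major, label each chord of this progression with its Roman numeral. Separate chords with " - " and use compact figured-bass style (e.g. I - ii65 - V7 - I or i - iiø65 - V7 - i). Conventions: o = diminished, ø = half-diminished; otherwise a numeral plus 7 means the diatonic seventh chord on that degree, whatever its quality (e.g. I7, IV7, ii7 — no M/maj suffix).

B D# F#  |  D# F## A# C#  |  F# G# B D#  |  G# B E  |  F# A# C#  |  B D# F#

B-D#-F# has root B, degree 1 in B major, so I.
D#-F##-A#-C#: a dominant seventh chord on D#, the applied dominant of vi → V7/vi.
F#-G#-B-D#: root G# is the submediant; minor seventh chord there is vi42.
G#-B-E has root E, degree 4 in B major, so IV6.
F#-A#-C# has root F#, degree 5 in B major, so V.
B-D#-F#: root B is the tonic; major triad there is I.

I - V7/vi - vi42 - IV6 - V - I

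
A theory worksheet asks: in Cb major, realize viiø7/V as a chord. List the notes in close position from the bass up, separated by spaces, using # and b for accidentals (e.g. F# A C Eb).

viiø7/V is a secondary leading-tone chord. The target V is Gb in Cb major; the applied chord is rooted a semitone below, on F.
Building a half-diminished seventh chord on F gives F-Ab-Cb-Eb.

F Ab Cb Eb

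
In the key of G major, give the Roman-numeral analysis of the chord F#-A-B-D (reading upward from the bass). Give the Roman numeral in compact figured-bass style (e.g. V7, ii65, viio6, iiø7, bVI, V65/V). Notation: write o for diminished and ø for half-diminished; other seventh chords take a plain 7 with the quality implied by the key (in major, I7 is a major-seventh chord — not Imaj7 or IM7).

Stacked in thirds the chord is B-D-F#-A: a minor seventh chord on B.
In G major, B is the mediant; the diatonic minor seventh chord there is iii7.
With F# in the bass the chord is in second inversion, so the figured bass is 43.

iii43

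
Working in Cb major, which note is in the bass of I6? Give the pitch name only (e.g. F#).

Eb

I in Cb major has root Cb; the chord is Cb-Eb-Gb.
The figure 6 means first inversion — the third is in the bass.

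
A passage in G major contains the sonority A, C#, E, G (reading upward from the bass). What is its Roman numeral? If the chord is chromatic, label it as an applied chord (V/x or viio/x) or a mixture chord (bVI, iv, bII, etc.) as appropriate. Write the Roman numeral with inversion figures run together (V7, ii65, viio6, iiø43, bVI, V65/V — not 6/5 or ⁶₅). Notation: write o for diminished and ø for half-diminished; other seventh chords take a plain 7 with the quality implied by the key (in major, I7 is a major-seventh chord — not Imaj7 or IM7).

The pitches A-C#-E-G form a dominant seventh chord rooted on A.
A is not a diatonic chord root with this quality in G major, but it lies a perfect fifth above D (V), so the chord functions as an applied dominant of V.

V7/V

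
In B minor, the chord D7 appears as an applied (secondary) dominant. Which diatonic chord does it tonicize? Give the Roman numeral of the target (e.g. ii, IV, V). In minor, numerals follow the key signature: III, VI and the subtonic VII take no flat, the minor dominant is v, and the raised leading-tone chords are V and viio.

VI

The chord is a dominant seventh chord on D.
A dominant resolves down a perfect fifth: D → G. In B minor, G is scale degree 6, i.e. VI.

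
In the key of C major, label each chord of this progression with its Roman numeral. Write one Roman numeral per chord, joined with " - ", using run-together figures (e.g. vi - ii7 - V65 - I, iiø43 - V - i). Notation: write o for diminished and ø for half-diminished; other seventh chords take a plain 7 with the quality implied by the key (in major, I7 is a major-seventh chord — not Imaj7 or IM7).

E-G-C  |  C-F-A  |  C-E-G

E-G-C: major triad on C = scale degree 1 → I6.
C-F-A: root F is the subdominant; major triad there is IV64.
C-E-G: root C is the tonic; major triad there is I.

I6 - IV64 - I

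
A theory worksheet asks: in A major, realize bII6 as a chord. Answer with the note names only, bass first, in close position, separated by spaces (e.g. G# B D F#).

Scale degree 2 in A major is B; lowering it a half step gives Bb. bII6 is the Neapolitan sixth — a major triad on the lowered second degree, here in its customary first inversion.
So the chord is Bb-D-F, a major triad.
The figured bass 6 indicates first inversion, placing the third (D) in the bass: D-F-Bb.

D F Bb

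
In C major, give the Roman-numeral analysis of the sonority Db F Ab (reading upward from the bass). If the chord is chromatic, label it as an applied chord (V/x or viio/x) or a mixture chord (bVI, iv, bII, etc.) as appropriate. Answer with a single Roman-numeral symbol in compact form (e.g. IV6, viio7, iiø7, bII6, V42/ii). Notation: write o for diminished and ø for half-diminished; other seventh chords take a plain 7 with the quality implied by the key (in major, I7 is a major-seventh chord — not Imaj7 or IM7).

bII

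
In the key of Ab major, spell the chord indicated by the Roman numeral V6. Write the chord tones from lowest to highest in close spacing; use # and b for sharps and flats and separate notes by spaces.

The numeral's case and figure indicate a major triad. In Ab major its root, the fifth degree, is Eb.
Stacking thirds from Eb gives Eb-G-Bb.
The figured bass 6 indicates first inversion, placing the third (G) in the bass: G-Bb-Eb.

G Bb Eb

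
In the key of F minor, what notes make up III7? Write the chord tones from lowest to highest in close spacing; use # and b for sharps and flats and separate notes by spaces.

Ab C Eb G

In F minor, the third degree is Ab, and the diatonic chord built there is a major seventh chord.
That chord is spelled Ab-C-Eb-G.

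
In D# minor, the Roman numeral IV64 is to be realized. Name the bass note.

IV in D# minor has root G#; the chord is G#-B#-D#.
The figure 64 means second inversion — the fifth is in the bass.

D#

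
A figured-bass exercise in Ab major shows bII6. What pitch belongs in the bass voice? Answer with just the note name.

bII in Ab major has root Bbb; the chord is Bbb-Db-Fb.
The figure 6 means first inversion — the third is in the bass.

Db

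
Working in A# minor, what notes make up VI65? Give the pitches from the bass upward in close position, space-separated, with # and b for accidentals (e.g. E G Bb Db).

A# C# E# F#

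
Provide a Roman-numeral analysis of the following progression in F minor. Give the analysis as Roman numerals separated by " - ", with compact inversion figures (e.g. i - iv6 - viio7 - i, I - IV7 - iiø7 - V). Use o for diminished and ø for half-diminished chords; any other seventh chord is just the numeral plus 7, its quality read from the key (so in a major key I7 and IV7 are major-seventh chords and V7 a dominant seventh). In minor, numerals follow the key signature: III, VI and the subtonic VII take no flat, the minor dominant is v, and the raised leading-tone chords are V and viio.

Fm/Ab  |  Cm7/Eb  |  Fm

i6 - v65 - i

Fm/Ab has root F, degree 1 in F minor, so i6.
Cm7/Eb: minor seventh chord on C = scale degree 5 → v65.
Fm: root F is the tonic; minor triad there is i.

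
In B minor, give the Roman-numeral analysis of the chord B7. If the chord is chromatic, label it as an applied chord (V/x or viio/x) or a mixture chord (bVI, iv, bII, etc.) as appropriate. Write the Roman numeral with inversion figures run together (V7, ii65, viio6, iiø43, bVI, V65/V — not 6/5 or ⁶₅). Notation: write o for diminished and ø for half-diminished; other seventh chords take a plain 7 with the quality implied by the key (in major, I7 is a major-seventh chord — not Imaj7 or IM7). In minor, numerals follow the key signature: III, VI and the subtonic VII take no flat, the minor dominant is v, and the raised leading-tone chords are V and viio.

V7/iv

The pitches B-D#-F#-A form a dominant seventh chord rooted on B.
B is not a diatonic chord root with this quality in B minor, but it lies a perfect fifth above E (iv), so the chord functions as an applied dominant of iv.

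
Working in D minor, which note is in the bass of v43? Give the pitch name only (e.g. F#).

v in D minor has root A; the chord is A-C-E-G.
The figure 43 means second inversion — the fifth is in the bass.

E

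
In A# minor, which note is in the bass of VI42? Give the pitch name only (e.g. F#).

VI in A# minor has root F#; the chord is F#-A#-C#-E#.
The figure 42 means third inversion — the seventh is in the bass.

E#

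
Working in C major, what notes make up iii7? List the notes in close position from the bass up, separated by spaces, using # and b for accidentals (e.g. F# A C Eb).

The numeral's case and figure indicate a minor seventh chord. In C major its root, the mediant, is E.
That chord is spelled E-G-B-D.

E G B D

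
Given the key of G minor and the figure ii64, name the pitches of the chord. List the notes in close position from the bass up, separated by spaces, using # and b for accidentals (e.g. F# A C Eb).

E A C

ii64 is the minor supertonic, borrowed from the parallel major (the Dorian ii). In G minor that root is A.
So the chord is A-C-E, a minor triad.
With the 64 figure the chord is in second inversion; from the bass E upward in close position it reads E-A-C.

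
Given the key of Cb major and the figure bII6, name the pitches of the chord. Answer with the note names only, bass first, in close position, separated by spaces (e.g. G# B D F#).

bII6 is the Neapolitan sixth — a major triad on the lowered second degree, here in its customary first inversion. In Cb major that root is Dbb.
So the chord is Dbb-Fb-Abb.
The figured bass 6 indicates first inversion, placing the third (Fb) in the bass: Fb-Abb-Dbb.

Fb Abb Dbb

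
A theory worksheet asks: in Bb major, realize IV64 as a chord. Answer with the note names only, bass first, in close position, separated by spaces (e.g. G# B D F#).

In Bb major, the subdominant is Eb, and the diatonic chord built there is a major triad.
That chord is spelled Eb-G-Bb.
With the 64 figure the chord is in second inversion; from the bass Bb upward in close position it reads Bb-Eb-G.

Bb Eb G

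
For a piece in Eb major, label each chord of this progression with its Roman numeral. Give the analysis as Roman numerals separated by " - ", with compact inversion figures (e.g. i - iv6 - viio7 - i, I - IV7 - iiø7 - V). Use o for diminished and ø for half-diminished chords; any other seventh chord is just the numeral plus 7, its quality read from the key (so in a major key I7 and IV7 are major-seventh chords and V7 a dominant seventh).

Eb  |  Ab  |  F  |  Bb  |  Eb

I - IV - V/V - V - I

Eb: major triad on Eb = scale degree 1 → I.
Ab: major triad on Ab = scale degree 4 → IV.
F is the secondary dominant of V (major triad on F): V/V.
Bb: major triad on Bb = scale degree 5 → V.
Eb has root Eb, degree 1 in Eb major, so I.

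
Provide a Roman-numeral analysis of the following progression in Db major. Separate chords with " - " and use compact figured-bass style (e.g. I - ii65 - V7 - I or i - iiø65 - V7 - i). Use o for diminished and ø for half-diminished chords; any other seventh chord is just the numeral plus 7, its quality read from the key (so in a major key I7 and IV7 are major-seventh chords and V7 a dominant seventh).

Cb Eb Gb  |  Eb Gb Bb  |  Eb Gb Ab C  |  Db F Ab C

Cb-Eb-Gb: major triad on Cb — chromatic; bVII (borrowed from the parallel minor).
Eb-Gb-Bb: minor triad on Eb = scale degree 2 → ii.
Eb-Gb-Ab-C: root Ab is the dominant; dominant seventh chord there is V43.
Db-F-Ab-C: major seventh chord on Db = scale degree 1 → I7.

bVII - ii - V43 - I7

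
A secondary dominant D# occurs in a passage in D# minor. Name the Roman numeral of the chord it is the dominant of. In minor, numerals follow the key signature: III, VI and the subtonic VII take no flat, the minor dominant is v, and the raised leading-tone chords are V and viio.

The chord is a major triad on D#.
A dominant resolves down a perfect fifth: D# → G#. In D# minor, G# is scale degree 4, i.e. iv.

iv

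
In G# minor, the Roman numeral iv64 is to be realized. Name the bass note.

iv in G# minor has root C#; the chord is C#-E-G#.
The figure 64 means second inversion — the fifth is in the bass.

G#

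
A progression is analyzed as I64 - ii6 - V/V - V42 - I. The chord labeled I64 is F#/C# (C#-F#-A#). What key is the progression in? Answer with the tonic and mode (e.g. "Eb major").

The chord F#/C# is a major triad rooted on F#; its label is I64.
If F# is scale degree 1 and the mode makes that degree carry a major triad, the tonic is F# and the mode is major.

F# major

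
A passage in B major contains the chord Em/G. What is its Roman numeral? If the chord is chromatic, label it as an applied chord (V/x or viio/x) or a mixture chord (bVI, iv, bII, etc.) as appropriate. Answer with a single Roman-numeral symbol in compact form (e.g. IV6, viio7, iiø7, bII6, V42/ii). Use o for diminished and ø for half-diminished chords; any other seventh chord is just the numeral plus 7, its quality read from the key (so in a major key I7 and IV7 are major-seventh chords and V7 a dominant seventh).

Stacked in thirds the chord is E-G-B: a minor triad on E.
E is the fourth degree of B major. This is the minor subdominant, borrowed from the parallel minor.
With G in the bass the chord is in first inversion, so the figured bass is 6.

iv6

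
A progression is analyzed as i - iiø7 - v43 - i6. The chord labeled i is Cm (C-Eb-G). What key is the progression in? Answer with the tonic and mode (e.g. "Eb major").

C minor

i is given as C-Eb-G — a minor triad with root C.
If C is scale degree 1 and the mode makes that degree carry a minor triad, the tonic is C and the mode is minor.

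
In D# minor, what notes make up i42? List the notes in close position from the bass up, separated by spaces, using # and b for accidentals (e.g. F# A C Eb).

C# D# F# A#

The numeral's case and figure indicate a minor seventh chord. In D# minor its root, the tonic, is D#.
That chord is spelled D#-F#-A#-C#.
The figured bass 42 indicates third inversion, placing the seventh (C#) in the bass: C#-D#-F#-A#.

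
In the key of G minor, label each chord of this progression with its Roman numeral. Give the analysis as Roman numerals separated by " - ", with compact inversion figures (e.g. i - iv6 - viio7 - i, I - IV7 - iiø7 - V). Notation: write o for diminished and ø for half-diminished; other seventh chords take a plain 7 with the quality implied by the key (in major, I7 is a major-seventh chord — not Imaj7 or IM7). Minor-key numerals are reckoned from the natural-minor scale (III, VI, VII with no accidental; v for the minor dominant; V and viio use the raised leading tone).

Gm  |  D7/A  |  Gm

i - V43 - i

Gm: minor triad on G = scale degree 1 → i.
D7/A: dominant seventh chord on D = scale degree 5 → V43.
Gm: root G is the tonic; minor triad there is i.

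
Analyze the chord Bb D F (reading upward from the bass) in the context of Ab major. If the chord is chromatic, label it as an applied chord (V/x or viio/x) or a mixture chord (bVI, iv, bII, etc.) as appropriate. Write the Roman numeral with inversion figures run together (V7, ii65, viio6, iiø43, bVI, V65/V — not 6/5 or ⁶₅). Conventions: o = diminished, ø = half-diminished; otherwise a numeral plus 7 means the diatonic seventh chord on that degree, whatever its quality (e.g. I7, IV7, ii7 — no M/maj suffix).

The pitches Bb-D-F form a major triad rooted on Bb.
Bb is not a diatonic chord root with this quality in Ab major, but it lies a perfect fifth above Eb (V), so the chord functions as an applied dominant of V.

V/V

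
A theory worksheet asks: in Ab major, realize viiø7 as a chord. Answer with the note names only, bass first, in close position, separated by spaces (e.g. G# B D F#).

In Ab major, the seventh degree is G, and the diatonic chord built there is a half-diminished seventh chord.
Stacking thirds from G gives G-Bb-Db-F.

G Bb Db F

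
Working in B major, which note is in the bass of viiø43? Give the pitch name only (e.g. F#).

viiø in B major has root A#; the chord is A#-C#-E-G#.
The figure 43 means second inversion — the fifth is in the bass.

E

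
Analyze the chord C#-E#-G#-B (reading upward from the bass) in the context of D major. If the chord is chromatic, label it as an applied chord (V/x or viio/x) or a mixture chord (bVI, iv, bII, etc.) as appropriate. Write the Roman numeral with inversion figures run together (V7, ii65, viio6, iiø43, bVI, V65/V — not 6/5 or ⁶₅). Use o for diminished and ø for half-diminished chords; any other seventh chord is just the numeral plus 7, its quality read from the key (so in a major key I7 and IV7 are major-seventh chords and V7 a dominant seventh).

The pitches C#-E#-G#-B form a dominant seventh chord rooted on C#.
C# is not a diatonic chord root with this quality in D major, but it lies a perfect fifth above F# (iii), so the chord functions as an applied dominant of iii.

V7/iii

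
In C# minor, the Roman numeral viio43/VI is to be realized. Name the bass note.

D

The applied chord viio43/VI is rooted on G#: G#-B-D-F.
The figure 43 means second inversion — the fifth is in the bass.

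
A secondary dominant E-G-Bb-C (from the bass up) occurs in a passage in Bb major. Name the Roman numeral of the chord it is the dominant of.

The chord is a dominant seventh chord on C.
A dominant resolves down a perfect fifth: C → F. In Bb major, F is scale degree 5, i.e. V.

V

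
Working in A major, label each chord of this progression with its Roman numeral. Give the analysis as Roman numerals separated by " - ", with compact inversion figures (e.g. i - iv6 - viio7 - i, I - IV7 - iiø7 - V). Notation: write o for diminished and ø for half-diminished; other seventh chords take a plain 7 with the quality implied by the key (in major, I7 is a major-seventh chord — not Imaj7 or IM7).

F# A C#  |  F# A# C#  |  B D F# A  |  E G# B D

vi - V/ii - ii7 - V7

F#-A-C#: root F# is the submediant; minor triad there is vi.
F#-A#-C#: chromatic; F# is V of ii, so V/ii.
B-D-F#-A: root B is the supertonic; minor seventh chord there is ii7.
E-G#-B-D has root E, degree 5 in A major, so V7.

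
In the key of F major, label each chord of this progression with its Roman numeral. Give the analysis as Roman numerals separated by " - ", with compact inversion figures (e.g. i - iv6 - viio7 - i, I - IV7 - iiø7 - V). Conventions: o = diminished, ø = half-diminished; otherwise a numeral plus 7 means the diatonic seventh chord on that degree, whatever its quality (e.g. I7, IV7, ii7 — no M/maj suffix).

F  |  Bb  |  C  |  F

F has root F, degree 1 in F major, so I.
Bb: root Bb is the subdominant; major triad there is IV.
C: root C is the dominant; major triad there is V.
F has root F, degree 1 in F major, so I.

I - IV - V - I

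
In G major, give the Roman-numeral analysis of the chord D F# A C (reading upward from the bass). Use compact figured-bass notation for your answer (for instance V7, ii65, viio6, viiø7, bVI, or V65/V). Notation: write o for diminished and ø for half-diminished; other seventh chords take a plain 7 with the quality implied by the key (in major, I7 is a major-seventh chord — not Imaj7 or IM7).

The pitches D-F#-A-C form a dominant seventh chord rooted on D.
D is scale degree 5 in G major, and a dominant seventh chord on that degree is written V7.

V7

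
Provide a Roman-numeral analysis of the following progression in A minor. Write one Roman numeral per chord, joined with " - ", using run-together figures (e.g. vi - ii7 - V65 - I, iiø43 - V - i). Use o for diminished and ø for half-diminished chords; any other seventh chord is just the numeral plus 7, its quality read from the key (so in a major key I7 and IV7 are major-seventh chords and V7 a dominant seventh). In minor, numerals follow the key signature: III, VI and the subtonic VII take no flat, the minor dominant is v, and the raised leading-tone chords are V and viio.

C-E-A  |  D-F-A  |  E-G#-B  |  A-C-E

i6 - iv - V - i

C-E-A: minor triad on A = scale degree 1 → i6.
D-F-A: root D is the subdominant; minor triad there is iv.
E-G#-B has root E, degree 5 in A minor, so V.
A-C-E: root A is the tonic; minor triad there is i.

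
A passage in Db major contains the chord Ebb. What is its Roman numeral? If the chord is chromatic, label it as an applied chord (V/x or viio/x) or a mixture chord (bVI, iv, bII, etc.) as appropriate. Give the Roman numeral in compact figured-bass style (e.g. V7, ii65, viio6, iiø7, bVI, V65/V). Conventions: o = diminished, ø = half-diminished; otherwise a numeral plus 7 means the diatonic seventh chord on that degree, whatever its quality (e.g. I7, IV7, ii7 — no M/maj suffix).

bII

Stacked in thirds the chord is Ebb-Gb-Bbb: a major triad on Ebb.
Ebb is the lowered second degree of Db major (diatonic 2 would be Eb). This is the Neapolitan chord — a major triad on the lowered second degree.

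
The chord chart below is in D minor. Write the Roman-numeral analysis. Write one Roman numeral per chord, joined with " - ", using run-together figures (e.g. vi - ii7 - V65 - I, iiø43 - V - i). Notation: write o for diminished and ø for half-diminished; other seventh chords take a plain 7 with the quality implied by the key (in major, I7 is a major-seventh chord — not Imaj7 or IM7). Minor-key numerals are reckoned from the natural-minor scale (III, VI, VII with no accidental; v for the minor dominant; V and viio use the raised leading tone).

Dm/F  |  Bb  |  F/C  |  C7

i6 - VI - III64 - VII7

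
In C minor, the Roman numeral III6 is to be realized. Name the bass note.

G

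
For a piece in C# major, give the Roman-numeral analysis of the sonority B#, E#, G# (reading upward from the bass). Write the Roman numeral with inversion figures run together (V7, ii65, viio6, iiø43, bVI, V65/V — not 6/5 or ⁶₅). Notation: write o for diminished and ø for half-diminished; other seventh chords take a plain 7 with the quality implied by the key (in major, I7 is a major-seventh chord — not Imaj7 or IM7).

iii64

Stacked in thirds the chord is E#-G#-B#: a minor triad on E#.
In C# major, E# is the mediant; the diatonic minor triad there is iii.
With B# in the bass the chord is in second inversion, so the figured bass is 64.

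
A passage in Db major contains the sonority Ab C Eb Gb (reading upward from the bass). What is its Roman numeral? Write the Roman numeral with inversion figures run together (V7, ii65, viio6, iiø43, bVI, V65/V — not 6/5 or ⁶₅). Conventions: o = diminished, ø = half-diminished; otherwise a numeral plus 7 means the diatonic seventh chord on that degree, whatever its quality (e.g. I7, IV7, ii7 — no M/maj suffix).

The pitches Ab-C-Eb-Gb form a dominant seventh chord rooted on Ab.
In Db major, Ab is the dominant; the diatonic dominant seventh chord there is V7.

V7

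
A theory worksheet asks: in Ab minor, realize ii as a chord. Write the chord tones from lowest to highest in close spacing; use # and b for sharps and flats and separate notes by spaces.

Scale degree 2 in Ab minor is Bb; here the chord built on it is altered to a minor triad. ii is the minor supertonic, borrowed from the parallel major (the Dorian ii).
So the chord is Bb-Db-F, a minor triad.

Bb Db F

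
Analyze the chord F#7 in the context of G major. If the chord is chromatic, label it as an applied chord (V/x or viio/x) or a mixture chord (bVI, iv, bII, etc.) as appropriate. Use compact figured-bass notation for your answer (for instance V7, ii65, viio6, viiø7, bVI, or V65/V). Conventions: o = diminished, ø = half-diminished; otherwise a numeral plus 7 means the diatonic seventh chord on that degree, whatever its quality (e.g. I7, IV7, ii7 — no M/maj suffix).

V7/iii

The pitches F#-A#-C#-E form a dominant seventh chord rooted on F#.
F# is not a diatonic chord root with this quality in G major, but it lies a perfect fifth above B (iii), so the chord functions as an applied dominant of iii.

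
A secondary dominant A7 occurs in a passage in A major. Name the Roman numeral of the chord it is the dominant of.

The chord is a dominant seventh chord on A.
A dominant resolves down a perfect fifth: A → D. In A major, D is scale degree 4, i.e. IV.

IV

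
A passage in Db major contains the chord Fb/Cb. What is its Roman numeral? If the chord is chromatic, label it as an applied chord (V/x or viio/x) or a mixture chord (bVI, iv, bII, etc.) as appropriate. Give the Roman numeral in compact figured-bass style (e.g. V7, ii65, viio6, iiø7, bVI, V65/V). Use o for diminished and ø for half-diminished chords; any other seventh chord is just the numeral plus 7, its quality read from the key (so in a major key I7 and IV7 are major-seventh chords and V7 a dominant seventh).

bIII64

The pitches Fb-Ab-Cb form a major triad rooted on Fb.
Fb is the lowered third degree of Db major (diatonic 3 would be F). This is a major triad on the lowered third degree, borrowed from the parallel minor.
With Cb in the bass the chord is in second inversion, so the figured bass is 64.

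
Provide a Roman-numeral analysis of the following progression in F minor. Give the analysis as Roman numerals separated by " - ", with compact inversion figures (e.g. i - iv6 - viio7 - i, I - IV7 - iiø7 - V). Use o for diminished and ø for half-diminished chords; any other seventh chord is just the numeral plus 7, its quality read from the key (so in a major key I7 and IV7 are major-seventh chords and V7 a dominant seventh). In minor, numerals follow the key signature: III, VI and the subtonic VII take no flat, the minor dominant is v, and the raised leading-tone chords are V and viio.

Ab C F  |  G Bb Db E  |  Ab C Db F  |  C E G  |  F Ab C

Ab-C-F: minor triad on F = scale degree 1 → i6.
G-Bb-Db-E: fully diminished seventh chord on E = scale degree 7 → viio65.
Ab-C-Db-F: major seventh chord on Db = scale degree 6 → VI43.
C-E-G: major triad on C = scale degree 5 → V.
F-Ab-C: root F is the tonic; minor triad there is i.

i6 - viio65 - VI43 - V - i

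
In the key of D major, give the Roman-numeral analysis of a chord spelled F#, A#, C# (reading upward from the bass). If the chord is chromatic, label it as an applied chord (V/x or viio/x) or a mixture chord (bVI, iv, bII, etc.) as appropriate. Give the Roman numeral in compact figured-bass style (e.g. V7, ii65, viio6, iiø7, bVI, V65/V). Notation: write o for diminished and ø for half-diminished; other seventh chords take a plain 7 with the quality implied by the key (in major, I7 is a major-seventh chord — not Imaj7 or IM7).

V/vi

Stacked in thirds the chord is F#-A#-C#: a major triad on F#.
F# is not a diatonic chord root with this quality in D major, but it lies a perfect fifth above B (vi), so the chord functions as an applied dominant of vi.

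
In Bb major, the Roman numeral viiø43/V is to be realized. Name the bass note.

The applied chord viiø43/V is rooted on E: E-G-Bb-D.
The figure 43 means second inversion — the fifth is in the bass.

Bb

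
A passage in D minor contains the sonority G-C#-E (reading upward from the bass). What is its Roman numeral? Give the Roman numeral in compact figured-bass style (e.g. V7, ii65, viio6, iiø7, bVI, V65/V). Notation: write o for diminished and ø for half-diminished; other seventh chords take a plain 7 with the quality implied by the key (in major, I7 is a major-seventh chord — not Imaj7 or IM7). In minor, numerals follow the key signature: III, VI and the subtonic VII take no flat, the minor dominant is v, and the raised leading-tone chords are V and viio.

Stacked in thirds the chord is C#-E-G: a diminished triad on C#.
In D minor, C# is the leading tone; the diatonic diminished triad there is viio.
With G in the bass the chord is in second inversion, so the figured bass is 64.

viio64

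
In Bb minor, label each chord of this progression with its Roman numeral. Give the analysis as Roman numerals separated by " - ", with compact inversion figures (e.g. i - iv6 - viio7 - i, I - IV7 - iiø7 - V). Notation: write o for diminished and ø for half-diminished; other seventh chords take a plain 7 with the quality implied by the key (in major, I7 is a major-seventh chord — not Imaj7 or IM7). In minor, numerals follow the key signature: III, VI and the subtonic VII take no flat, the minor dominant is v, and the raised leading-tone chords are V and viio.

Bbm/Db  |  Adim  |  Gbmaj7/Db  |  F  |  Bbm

i6 - viio - VI43 - V - i

Bbm/Db has root Bb, degree 1 in Bb minor, so i6.
Adim has root A, degree 7 in Bb minor, so viio.
Gbmaj7/Db: major seventh chord on Gb = scale degree 6 → VI43.
F: root F is the dominant; major triad there is V.
Bbm has root Bb, degree 1 in Bb minor, so i.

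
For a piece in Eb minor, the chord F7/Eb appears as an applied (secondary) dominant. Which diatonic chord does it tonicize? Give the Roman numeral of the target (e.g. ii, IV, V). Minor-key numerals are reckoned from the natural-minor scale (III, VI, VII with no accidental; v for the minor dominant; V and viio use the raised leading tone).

V

The chord is a dominant seventh chord on F.
A dominant resolves down a perfect fifth: F → Bb. In Eb minor, Bb is scale degree 5, i.e. V.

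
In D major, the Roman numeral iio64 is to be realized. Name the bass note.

Bb

iio in D major has root E; the chord is E-G-Bb.
The figure 64 means second inversion — the fifth is in the bass.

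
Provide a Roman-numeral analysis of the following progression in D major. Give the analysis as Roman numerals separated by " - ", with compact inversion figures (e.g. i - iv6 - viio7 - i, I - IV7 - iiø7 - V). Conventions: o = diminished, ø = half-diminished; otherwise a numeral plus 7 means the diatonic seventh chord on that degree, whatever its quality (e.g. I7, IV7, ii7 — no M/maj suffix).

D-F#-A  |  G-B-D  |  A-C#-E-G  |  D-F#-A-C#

I - IV - V7 - I7

D-F#-A: root D is the tonic; major triad there is I.
G-B-D: major triad on G = scale degree 4 → IV.
A-C#-E-G: dominant seventh chord on A = scale degree 5 → V7.
D-F#-A-C#: root D is the tonic; major seventh chord there is I7.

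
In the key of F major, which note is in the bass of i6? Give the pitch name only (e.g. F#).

Ab

i in F major has root F; the chord is F-Ab-C.
The figure 6 means first inversion — the third is in the bass.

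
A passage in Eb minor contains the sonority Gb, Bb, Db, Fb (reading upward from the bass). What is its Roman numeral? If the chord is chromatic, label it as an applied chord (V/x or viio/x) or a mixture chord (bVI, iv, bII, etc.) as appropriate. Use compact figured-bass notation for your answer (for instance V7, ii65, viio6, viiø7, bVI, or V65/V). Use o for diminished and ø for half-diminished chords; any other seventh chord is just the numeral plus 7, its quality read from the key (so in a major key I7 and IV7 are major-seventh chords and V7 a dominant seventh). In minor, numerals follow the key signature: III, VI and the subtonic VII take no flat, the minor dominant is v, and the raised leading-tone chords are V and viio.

V7/VI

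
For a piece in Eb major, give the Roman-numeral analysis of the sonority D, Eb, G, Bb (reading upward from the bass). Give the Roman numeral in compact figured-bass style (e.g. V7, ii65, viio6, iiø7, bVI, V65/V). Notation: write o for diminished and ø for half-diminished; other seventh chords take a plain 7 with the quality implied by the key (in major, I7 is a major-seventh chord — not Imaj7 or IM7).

Stacked in thirds the chord is Eb-G-Bb-D: a major seventh chord on Eb.
Eb is scale degree 1 in Eb major, and a major seventh chord on that degree is written I7.
With D in the bass the chord is in third inversion, so the figured bass is 42.

I42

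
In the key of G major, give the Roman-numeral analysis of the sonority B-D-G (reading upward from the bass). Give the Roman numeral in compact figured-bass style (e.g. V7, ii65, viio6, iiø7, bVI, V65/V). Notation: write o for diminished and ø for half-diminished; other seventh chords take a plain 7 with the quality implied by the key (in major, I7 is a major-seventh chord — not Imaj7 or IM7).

I6

The pitches G-B-D form a major triad rooted on G.
G is scale degree 1 in G major, and a major triad on that degree is written I.
With B in the bass the chord is in first inversion, so the figured bass is 6.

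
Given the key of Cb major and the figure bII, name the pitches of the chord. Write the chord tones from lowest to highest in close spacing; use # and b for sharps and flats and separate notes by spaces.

Dbb Fb Abb

bII is the Neapolitan chord — a major triad on the lowered second degree. In Cb major that root is Dbb.
So the chord is Dbb-Fb-Abb.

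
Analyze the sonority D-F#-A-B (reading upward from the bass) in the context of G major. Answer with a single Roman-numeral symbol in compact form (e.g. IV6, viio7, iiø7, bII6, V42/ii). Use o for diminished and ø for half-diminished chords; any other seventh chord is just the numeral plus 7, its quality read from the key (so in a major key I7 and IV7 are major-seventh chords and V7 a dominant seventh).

iii65

The pitches B-D-F#-A form a minor seventh chord rooted on B.
B is scale degree 3 in G major, and a minor seventh chord on that degree is written iii7.
With D in the bass the chord is in first inversion, so the figured bass is 65.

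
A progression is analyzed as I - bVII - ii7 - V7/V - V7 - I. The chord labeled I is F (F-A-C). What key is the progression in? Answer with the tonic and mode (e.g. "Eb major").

F major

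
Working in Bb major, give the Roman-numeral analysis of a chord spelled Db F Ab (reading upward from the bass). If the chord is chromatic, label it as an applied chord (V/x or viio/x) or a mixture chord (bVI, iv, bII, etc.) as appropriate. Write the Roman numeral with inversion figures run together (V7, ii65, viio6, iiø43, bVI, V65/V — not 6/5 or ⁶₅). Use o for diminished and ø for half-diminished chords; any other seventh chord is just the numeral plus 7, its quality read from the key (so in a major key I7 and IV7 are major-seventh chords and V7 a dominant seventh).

bIII

Stacked in thirds the chord is Db-F-Ab: a major triad on Db.
Db is the lowered third degree of Bb major (diatonic 3 would be D). This is a major triad on the lowered third degree, borrowed from the parallel minor.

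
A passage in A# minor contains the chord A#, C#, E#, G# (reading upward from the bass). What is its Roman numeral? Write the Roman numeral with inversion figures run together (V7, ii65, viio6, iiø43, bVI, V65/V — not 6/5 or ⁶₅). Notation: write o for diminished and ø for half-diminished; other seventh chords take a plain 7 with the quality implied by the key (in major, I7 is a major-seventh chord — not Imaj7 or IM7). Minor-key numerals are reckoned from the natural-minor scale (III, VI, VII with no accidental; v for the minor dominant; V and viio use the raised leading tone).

The pitches A#-C#-E#-G# form a minor seventh chord rooted on A#.
In A# minor, A# is the tonic; the diatonic minor seventh chord there is i7.

i7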